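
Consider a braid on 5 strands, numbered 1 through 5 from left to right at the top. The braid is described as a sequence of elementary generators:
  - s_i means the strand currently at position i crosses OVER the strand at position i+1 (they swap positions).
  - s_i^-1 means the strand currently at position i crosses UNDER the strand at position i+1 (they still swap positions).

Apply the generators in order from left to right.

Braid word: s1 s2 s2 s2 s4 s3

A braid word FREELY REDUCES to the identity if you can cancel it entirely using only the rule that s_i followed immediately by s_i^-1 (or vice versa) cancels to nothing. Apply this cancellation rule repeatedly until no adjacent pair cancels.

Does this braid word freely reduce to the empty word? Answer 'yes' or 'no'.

Answer: no

Derivation:
Gen 1 (s1): push. Stack: [s1]
Gen 2 (s2): push. Stack: [s1 s2]
Gen 3 (s2): push. Stack: [s1 s2 s2]
Gen 4 (s2): push. Stack: [s1 s2 s2 s2]
Gen 5 (s4): push. Stack: [s1 s2 s2 s2 s4]
Gen 6 (s3): push. Stack: [s1 s2 s2 s2 s4 s3]
Reduced word: s1 s2 s2 s2 s4 s3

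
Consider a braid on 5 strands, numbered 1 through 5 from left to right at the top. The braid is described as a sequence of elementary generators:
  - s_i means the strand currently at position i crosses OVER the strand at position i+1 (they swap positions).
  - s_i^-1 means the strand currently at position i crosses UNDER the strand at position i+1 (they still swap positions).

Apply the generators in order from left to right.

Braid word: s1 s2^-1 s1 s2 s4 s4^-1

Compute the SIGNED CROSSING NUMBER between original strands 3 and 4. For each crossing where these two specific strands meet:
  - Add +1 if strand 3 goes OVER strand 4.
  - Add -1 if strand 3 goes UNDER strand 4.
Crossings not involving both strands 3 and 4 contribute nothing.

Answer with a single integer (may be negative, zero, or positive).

Answer: 0

Derivation:
Gen 1: crossing 1x2. Both 3&4? no. Sum: 0
Gen 2: crossing 1x3. Both 3&4? no. Sum: 0
Gen 3: crossing 2x3. Both 3&4? no. Sum: 0
Gen 4: crossing 2x1. Both 3&4? no. Sum: 0
Gen 5: crossing 4x5. Both 3&4? no. Sum: 0
Gen 6: crossing 5x4. Both 3&4? no. Sum: 0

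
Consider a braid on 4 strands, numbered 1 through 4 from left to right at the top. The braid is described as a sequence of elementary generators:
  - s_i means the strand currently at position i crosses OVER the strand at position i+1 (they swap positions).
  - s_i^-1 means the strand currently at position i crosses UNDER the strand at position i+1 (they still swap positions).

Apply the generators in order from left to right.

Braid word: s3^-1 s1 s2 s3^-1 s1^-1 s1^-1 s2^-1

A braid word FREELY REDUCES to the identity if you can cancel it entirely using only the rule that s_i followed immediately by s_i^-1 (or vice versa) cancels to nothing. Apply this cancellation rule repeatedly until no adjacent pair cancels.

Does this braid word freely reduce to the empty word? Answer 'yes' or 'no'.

Answer: no

Derivation:
Gen 1 (s3^-1): push. Stack: [s3^-1]
Gen 2 (s1): push. Stack: [s3^-1 s1]
Gen 3 (s2): push. Stack: [s3^-1 s1 s2]
Gen 4 (s3^-1): push. Stack: [s3^-1 s1 s2 s3^-1]
Gen 5 (s1^-1): push. Stack: [s3^-1 s1 s2 s3^-1 s1^-1]
Gen 6 (s1^-1): push. Stack: [s3^-1 s1 s2 s3^-1 s1^-1 s1^-1]
Gen 7 (s2^-1): push. Stack: [s3^-1 s1 s2 s3^-1 s1^-1 s1^-1 s2^-1]
Reduced word: s3^-1 s1 s2 s3^-1 s1^-1 s1^-1 s2^-1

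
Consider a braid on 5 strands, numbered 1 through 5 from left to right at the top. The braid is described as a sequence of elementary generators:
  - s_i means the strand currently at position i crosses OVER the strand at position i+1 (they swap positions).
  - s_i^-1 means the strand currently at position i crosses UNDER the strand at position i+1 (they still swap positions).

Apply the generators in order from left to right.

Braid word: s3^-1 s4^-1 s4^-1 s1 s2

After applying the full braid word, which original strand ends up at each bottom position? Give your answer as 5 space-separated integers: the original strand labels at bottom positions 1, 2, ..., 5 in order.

Gen 1 (s3^-1): strand 3 crosses under strand 4. Perm now: [1 2 4 3 5]
Gen 2 (s4^-1): strand 3 crosses under strand 5. Perm now: [1 2 4 5 3]
Gen 3 (s4^-1): strand 5 crosses under strand 3. Perm now: [1 2 4 3 5]
Gen 4 (s1): strand 1 crosses over strand 2. Perm now: [2 1 4 3 5]
Gen 5 (s2): strand 1 crosses over strand 4. Perm now: [2 4 1 3 5]

Answer: 2 4 1 3 5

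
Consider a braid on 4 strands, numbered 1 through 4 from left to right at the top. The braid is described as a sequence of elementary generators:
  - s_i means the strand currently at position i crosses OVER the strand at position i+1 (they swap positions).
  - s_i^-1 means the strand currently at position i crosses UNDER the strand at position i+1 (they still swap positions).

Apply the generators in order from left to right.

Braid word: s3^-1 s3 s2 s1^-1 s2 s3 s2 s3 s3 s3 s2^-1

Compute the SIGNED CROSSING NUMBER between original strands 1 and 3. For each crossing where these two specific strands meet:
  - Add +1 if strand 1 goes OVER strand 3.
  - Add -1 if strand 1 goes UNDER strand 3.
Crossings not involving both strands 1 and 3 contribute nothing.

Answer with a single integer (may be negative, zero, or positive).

Gen 1: crossing 3x4. Both 1&3? no. Sum: 0
Gen 2: crossing 4x3. Both 1&3? no. Sum: 0
Gen 3: crossing 2x3. Both 1&3? no. Sum: 0
Gen 4: 1 under 3. Both 1&3? yes. Contrib: -1. Sum: -1
Gen 5: crossing 1x2. Both 1&3? no. Sum: -1
Gen 6: crossing 1x4. Both 1&3? no. Sum: -1
Gen 7: crossing 2x4. Both 1&3? no. Sum: -1
Gen 8: crossing 2x1. Both 1&3? no. Sum: -1
Gen 9: crossing 1x2. Both 1&3? no. Sum: -1
Gen 10: crossing 2x1. Both 1&3? no. Sum: -1
Gen 11: crossing 4x1. Both 1&3? no. Sum: -1

Answer: -1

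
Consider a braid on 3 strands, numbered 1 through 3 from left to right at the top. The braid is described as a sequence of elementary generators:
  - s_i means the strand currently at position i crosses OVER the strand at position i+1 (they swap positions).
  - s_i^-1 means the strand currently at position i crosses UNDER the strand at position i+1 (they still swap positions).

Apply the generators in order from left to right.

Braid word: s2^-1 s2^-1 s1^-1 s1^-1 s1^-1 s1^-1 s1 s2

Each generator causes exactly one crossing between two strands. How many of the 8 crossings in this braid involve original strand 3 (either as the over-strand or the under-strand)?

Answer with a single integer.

Answer: 3

Derivation:
Gen 1: crossing 2x3. Involves strand 3? yes. Count so far: 1
Gen 2: crossing 3x2. Involves strand 3? yes. Count so far: 2
Gen 3: crossing 1x2. Involves strand 3? no. Count so far: 2
Gen 4: crossing 2x1. Involves strand 3? no. Count so far: 2
Gen 5: crossing 1x2. Involves strand 3? no. Count so far: 2
Gen 6: crossing 2x1. Involves strand 3? no. Count so far: 2
Gen 7: crossing 1x2. Involves strand 3? no. Count so far: 2
Gen 8: crossing 1x3. Involves strand 3? yes. Count so far: 3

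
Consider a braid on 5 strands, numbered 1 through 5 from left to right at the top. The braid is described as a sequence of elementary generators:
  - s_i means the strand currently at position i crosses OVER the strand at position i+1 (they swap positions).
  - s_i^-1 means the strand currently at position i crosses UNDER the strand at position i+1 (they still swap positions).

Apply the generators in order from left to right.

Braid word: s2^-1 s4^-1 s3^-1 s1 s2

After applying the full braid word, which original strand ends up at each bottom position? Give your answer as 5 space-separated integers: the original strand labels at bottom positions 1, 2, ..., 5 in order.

Answer: 3 5 1 2 4

Derivation:
Gen 1 (s2^-1): strand 2 crosses under strand 3. Perm now: [1 3 2 4 5]
Gen 2 (s4^-1): strand 4 crosses under strand 5. Perm now: [1 3 2 5 4]
Gen 3 (s3^-1): strand 2 crosses under strand 5. Perm now: [1 3 5 2 4]
Gen 4 (s1): strand 1 crosses over strand 3. Perm now: [3 1 5 2 4]
Gen 5 (s2): strand 1 crosses over strand 5. Perm now: [3 5 1 2 4]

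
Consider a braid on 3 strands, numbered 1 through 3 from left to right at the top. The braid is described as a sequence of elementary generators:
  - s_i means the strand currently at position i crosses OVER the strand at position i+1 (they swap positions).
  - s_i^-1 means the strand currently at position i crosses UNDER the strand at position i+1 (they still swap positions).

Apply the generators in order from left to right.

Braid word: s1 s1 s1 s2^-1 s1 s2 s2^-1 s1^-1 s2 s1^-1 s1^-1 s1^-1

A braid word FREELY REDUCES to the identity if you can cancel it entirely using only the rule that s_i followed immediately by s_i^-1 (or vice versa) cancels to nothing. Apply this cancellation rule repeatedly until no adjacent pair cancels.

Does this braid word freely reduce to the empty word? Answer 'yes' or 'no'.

Answer: yes

Derivation:
Gen 1 (s1): push. Stack: [s1]
Gen 2 (s1): push. Stack: [s1 s1]
Gen 3 (s1): push. Stack: [s1 s1 s1]
Gen 4 (s2^-1): push. Stack: [s1 s1 s1 s2^-1]
Gen 5 (s1): push. Stack: [s1 s1 s1 s2^-1 s1]
Gen 6 (s2): push. Stack: [s1 s1 s1 s2^-1 s1 s2]
Gen 7 (s2^-1): cancels prior s2. Stack: [s1 s1 s1 s2^-1 s1]
Gen 8 (s1^-1): cancels prior s1. Stack: [s1 s1 s1 s2^-1]
Gen 9 (s2): cancels prior s2^-1. Stack: [s1 s1 s1]
Gen 10 (s1^-1): cancels prior s1. Stack: [s1 s1]
Gen 11 (s1^-1): cancels prior s1. Stack: [s1]
Gen 12 (s1^-1): cancels prior s1. Stack: []
Reduced word: (empty)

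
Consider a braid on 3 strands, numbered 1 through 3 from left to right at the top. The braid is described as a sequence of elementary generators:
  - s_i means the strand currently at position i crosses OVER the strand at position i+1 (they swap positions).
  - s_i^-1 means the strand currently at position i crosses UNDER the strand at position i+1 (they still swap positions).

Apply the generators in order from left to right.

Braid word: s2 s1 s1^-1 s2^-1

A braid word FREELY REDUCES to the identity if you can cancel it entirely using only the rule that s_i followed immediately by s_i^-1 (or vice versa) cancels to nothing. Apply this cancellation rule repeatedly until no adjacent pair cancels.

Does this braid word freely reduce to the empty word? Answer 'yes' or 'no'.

Answer: yes

Derivation:
Gen 1 (s2): push. Stack: [s2]
Gen 2 (s1): push. Stack: [s2 s1]
Gen 3 (s1^-1): cancels prior s1. Stack: [s2]
Gen 4 (s2^-1): cancels prior s2. Stack: []
Reduced word: (empty)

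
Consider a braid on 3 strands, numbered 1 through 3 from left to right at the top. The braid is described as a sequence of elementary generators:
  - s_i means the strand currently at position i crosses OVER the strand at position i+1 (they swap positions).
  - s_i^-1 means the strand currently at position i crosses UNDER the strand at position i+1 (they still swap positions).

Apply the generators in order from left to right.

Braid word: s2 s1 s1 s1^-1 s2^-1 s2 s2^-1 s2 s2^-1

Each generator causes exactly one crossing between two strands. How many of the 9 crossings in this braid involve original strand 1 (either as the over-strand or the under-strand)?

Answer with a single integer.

Gen 1: crossing 2x3. Involves strand 1? no. Count so far: 0
Gen 2: crossing 1x3. Involves strand 1? yes. Count so far: 1
Gen 3: crossing 3x1. Involves strand 1? yes. Count so far: 2
Gen 4: crossing 1x3. Involves strand 1? yes. Count so far: 3
Gen 5: crossing 1x2. Involves strand 1? yes. Count so far: 4
Gen 6: crossing 2x1. Involves strand 1? yes. Count so far: 5
Gen 7: crossing 1x2. Involves strand 1? yes. Count so far: 6
Gen 8: crossing 2x1. Involves strand 1? yes. Count so far: 7
Gen 9: crossing 1x2. Involves strand 1? yes. Count so far: 8

Answer: 8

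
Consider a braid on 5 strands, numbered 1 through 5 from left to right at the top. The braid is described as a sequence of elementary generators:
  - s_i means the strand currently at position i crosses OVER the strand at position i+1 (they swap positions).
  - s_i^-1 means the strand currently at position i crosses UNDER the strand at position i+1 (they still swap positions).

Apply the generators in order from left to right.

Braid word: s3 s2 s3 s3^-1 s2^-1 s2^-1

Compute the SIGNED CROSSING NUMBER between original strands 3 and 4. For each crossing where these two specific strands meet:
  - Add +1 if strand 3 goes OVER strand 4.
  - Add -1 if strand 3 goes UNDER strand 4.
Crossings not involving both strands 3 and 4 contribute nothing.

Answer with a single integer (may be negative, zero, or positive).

Gen 1: 3 over 4. Both 3&4? yes. Contrib: +1. Sum: 1
Gen 2: crossing 2x4. Both 3&4? no. Sum: 1
Gen 3: crossing 2x3. Both 3&4? no. Sum: 1
Gen 4: crossing 3x2. Both 3&4? no. Sum: 1
Gen 5: crossing 4x2. Both 3&4? no. Sum: 1
Gen 6: crossing 2x4. Both 3&4? no. Sum: 1

Answer: 1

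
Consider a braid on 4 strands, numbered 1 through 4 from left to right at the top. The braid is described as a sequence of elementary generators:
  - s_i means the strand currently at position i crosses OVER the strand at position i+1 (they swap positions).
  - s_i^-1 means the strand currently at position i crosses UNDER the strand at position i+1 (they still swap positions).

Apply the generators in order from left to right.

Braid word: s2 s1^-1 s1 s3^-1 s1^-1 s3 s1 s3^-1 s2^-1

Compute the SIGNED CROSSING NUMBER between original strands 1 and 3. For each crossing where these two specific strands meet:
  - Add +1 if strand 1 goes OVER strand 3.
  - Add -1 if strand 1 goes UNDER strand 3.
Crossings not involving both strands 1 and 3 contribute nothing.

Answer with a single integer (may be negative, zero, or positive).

Gen 1: crossing 2x3. Both 1&3? no. Sum: 0
Gen 2: 1 under 3. Both 1&3? yes. Contrib: -1. Sum: -1
Gen 3: 3 over 1. Both 1&3? yes. Contrib: -1. Sum: -2
Gen 4: crossing 2x4. Both 1&3? no. Sum: -2
Gen 5: 1 under 3. Both 1&3? yes. Contrib: -1. Sum: -3
Gen 6: crossing 4x2. Both 1&3? no. Sum: -3
Gen 7: 3 over 1. Both 1&3? yes. Contrib: -1. Sum: -4
Gen 8: crossing 2x4. Both 1&3? no. Sum: -4
Gen 9: crossing 3x4. Both 1&3? no. Sum: -4

Answer: -4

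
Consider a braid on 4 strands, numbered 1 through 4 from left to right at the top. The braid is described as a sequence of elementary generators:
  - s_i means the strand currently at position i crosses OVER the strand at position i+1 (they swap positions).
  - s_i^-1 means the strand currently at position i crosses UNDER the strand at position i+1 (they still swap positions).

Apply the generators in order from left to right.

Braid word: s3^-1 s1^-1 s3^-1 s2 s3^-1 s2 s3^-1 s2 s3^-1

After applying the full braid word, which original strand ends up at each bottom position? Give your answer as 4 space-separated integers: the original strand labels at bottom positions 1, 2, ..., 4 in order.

Answer: 2 1 3 4

Derivation:
Gen 1 (s3^-1): strand 3 crosses under strand 4. Perm now: [1 2 4 3]
Gen 2 (s1^-1): strand 1 crosses under strand 2. Perm now: [2 1 4 3]
Gen 3 (s3^-1): strand 4 crosses under strand 3. Perm now: [2 1 3 4]
Gen 4 (s2): strand 1 crosses over strand 3. Perm now: [2 3 1 4]
Gen 5 (s3^-1): strand 1 crosses under strand 4. Perm now: [2 3 4 1]
Gen 6 (s2): strand 3 crosses over strand 4. Perm now: [2 4 3 1]
Gen 7 (s3^-1): strand 3 crosses under strand 1. Perm now: [2 4 1 3]
Gen 8 (s2): strand 4 crosses over strand 1. Perm now: [2 1 4 3]
Gen 9 (s3^-1): strand 4 crosses under strand 3. Perm now: [2 1 3 4]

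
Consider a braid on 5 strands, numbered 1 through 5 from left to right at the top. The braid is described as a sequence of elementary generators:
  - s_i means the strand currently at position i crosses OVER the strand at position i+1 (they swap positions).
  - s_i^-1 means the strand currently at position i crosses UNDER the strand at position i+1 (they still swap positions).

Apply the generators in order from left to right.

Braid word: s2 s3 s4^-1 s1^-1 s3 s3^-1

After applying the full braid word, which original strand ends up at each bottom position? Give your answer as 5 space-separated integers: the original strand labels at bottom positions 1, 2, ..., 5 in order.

Answer: 3 1 4 5 2

Derivation:
Gen 1 (s2): strand 2 crosses over strand 3. Perm now: [1 3 2 4 5]
Gen 2 (s3): strand 2 crosses over strand 4. Perm now: [1 3 4 2 5]
Gen 3 (s4^-1): strand 2 crosses under strand 5. Perm now: [1 3 4 5 2]
Gen 4 (s1^-1): strand 1 crosses under strand 3. Perm now: [3 1 4 5 2]
Gen 5 (s3): strand 4 crosses over strand 5. Perm now: [3 1 5 4 2]
Gen 6 (s3^-1): strand 5 crosses under strand 4. Perm now: [3 1 4 5 2]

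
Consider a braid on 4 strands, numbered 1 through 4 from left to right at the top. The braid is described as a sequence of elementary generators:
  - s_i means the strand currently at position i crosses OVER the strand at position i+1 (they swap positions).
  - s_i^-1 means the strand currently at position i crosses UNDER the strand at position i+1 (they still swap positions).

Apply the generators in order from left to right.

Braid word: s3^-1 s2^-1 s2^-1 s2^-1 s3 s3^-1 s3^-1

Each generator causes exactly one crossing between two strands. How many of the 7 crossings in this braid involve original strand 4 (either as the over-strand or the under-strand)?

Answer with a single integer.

Gen 1: crossing 3x4. Involves strand 4? yes. Count so far: 1
Gen 2: crossing 2x4. Involves strand 4? yes. Count so far: 2
Gen 3: crossing 4x2. Involves strand 4? yes. Count so far: 3
Gen 4: crossing 2x4. Involves strand 4? yes. Count so far: 4
Gen 5: crossing 2x3. Involves strand 4? no. Count so far: 4
Gen 6: crossing 3x2. Involves strand 4? no. Count so far: 4
Gen 7: crossing 2x3. Involves strand 4? no. Count so far: 4

Answer: 4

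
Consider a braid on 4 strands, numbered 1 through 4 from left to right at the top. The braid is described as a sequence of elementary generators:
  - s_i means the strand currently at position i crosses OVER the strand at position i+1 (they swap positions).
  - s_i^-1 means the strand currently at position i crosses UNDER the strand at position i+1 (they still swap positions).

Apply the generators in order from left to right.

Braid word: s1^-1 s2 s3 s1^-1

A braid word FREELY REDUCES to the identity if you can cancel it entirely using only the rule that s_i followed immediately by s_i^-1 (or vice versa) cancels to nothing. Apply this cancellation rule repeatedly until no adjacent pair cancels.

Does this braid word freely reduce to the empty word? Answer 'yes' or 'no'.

Gen 1 (s1^-1): push. Stack: [s1^-1]
Gen 2 (s2): push. Stack: [s1^-1 s2]
Gen 3 (s3): push. Stack: [s1^-1 s2 s3]
Gen 4 (s1^-1): push. Stack: [s1^-1 s2 s3 s1^-1]
Reduced word: s1^-1 s2 s3 s1^-1

Answer: no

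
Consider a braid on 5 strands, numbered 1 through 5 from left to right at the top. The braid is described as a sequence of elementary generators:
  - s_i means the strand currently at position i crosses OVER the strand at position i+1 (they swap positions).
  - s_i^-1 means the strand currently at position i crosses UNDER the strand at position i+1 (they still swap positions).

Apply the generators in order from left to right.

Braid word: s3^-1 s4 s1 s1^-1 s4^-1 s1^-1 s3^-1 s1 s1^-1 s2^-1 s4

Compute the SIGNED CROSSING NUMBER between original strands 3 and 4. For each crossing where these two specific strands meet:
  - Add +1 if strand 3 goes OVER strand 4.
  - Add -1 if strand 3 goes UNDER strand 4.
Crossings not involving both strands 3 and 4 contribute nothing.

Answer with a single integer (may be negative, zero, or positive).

Answer: 0

Derivation:
Gen 1: 3 under 4. Both 3&4? yes. Contrib: -1. Sum: -1
Gen 2: crossing 3x5. Both 3&4? no. Sum: -1
Gen 3: crossing 1x2. Both 3&4? no. Sum: -1
Gen 4: crossing 2x1. Both 3&4? no. Sum: -1
Gen 5: crossing 5x3. Both 3&4? no. Sum: -1
Gen 6: crossing 1x2. Both 3&4? no. Sum: -1
Gen 7: 4 under 3. Both 3&4? yes. Contrib: +1. Sum: 0
Gen 8: crossing 2x1. Both 3&4? no. Sum: 0
Gen 9: crossing 1x2. Both 3&4? no. Sum: 0
Gen 10: crossing 1x3. Both 3&4? no. Sum: 0
Gen 11: crossing 4x5. Both 3&4? no. Sum: 0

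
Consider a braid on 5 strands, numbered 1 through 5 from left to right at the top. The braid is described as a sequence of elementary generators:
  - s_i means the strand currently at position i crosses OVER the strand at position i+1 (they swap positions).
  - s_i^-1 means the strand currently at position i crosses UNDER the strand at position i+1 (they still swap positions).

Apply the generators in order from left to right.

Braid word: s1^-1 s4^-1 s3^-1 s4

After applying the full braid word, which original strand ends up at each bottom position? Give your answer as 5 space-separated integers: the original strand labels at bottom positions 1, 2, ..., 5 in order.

Answer: 2 1 5 4 3

Derivation:
Gen 1 (s1^-1): strand 1 crosses under strand 2. Perm now: [2 1 3 4 5]
Gen 2 (s4^-1): strand 4 crosses under strand 5. Perm now: [2 1 3 5 4]
Gen 3 (s3^-1): strand 3 crosses under strand 5. Perm now: [2 1 5 3 4]
Gen 4 (s4): strand 3 crosses over strand 4. Perm now: [2 1 5 4 3]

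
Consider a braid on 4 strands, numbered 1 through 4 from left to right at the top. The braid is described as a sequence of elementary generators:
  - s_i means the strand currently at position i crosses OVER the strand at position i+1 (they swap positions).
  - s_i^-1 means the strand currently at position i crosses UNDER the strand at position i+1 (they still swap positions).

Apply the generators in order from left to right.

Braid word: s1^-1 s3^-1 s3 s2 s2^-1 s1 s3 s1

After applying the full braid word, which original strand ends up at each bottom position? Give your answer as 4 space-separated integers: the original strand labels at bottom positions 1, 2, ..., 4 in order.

Gen 1 (s1^-1): strand 1 crosses under strand 2. Perm now: [2 1 3 4]
Gen 2 (s3^-1): strand 3 crosses under strand 4. Perm now: [2 1 4 3]
Gen 3 (s3): strand 4 crosses over strand 3. Perm now: [2 1 3 4]
Gen 4 (s2): strand 1 crosses over strand 3. Perm now: [2 3 1 4]
Gen 5 (s2^-1): strand 3 crosses under strand 1. Perm now: [2 1 3 4]
Gen 6 (s1): strand 2 crosses over strand 1. Perm now: [1 2 3 4]
Gen 7 (s3): strand 3 crosses over strand 4. Perm now: [1 2 4 3]
Gen 8 (s1): strand 1 crosses over strand 2. Perm now: [2 1 4 3]

Answer: 2 1 4 3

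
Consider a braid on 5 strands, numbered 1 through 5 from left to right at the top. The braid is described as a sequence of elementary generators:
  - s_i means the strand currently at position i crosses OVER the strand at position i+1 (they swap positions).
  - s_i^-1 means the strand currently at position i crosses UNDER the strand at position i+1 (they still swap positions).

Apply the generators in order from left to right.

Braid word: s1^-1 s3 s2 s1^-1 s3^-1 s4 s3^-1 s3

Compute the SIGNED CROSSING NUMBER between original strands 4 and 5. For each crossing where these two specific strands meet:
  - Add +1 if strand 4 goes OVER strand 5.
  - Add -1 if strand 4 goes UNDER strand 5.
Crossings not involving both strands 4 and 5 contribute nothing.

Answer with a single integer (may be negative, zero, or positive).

Gen 1: crossing 1x2. Both 4&5? no. Sum: 0
Gen 2: crossing 3x4. Both 4&5? no. Sum: 0
Gen 3: crossing 1x4. Both 4&5? no. Sum: 0
Gen 4: crossing 2x4. Both 4&5? no. Sum: 0
Gen 5: crossing 1x3. Both 4&5? no. Sum: 0
Gen 6: crossing 1x5. Both 4&5? no. Sum: 0
Gen 7: crossing 3x5. Both 4&5? no. Sum: 0
Gen 8: crossing 5x3. Both 4&5? no. Sum: 0

Answer: 0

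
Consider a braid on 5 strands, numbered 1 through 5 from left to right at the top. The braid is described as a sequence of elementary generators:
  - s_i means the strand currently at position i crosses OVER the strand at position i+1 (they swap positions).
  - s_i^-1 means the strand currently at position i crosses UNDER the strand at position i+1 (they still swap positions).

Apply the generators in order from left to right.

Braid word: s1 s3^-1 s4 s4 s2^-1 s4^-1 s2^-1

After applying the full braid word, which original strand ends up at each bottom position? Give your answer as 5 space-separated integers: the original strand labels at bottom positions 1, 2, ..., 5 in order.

Answer: 2 1 4 5 3

Derivation:
Gen 1 (s1): strand 1 crosses over strand 2. Perm now: [2 1 3 4 5]
Gen 2 (s3^-1): strand 3 crosses under strand 4. Perm now: [2 1 4 3 5]
Gen 3 (s4): strand 3 crosses over strand 5. Perm now: [2 1 4 5 3]
Gen 4 (s4): strand 5 crosses over strand 3. Perm now: [2 1 4 3 5]
Gen 5 (s2^-1): strand 1 crosses under strand 4. Perm now: [2 4 1 3 5]
Gen 6 (s4^-1): strand 3 crosses under strand 5. Perm now: [2 4 1 5 3]
Gen 7 (s2^-1): strand 4 crosses under strand 1. Perm now: [2 1 4 5 3]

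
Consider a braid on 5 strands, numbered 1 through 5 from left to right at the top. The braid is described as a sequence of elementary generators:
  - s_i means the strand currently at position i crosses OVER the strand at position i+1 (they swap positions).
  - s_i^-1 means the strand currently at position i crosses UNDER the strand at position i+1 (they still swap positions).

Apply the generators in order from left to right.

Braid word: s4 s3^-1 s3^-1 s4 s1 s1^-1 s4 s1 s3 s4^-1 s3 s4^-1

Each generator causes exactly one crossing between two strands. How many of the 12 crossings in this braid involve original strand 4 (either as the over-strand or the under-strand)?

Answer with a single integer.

Answer: 5

Derivation:
Gen 1: crossing 4x5. Involves strand 4? yes. Count so far: 1
Gen 2: crossing 3x5. Involves strand 4? no. Count so far: 1
Gen 3: crossing 5x3. Involves strand 4? no. Count so far: 1
Gen 4: crossing 5x4. Involves strand 4? yes. Count so far: 2
Gen 5: crossing 1x2. Involves strand 4? no. Count so far: 2
Gen 6: crossing 2x1. Involves strand 4? no. Count so far: 2
Gen 7: crossing 4x5. Involves strand 4? yes. Count so far: 3
Gen 8: crossing 1x2. Involves strand 4? no. Count so far: 3
Gen 9: crossing 3x5. Involves strand 4? no. Count so far: 3
Gen 10: crossing 3x4. Involves strand 4? yes. Count so far: 4
Gen 11: crossing 5x4. Involves strand 4? yes. Count so far: 5
Gen 12: crossing 5x3. Involves strand 4? no. Count so far: 5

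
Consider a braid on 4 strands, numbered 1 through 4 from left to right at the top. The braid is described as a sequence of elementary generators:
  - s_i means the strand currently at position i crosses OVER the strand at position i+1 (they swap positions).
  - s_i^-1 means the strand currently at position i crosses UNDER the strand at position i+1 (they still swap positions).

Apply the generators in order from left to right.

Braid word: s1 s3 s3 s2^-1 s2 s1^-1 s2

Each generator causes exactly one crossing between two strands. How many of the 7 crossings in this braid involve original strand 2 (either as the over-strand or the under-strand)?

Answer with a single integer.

Answer: 3

Derivation:
Gen 1: crossing 1x2. Involves strand 2? yes. Count so far: 1
Gen 2: crossing 3x4. Involves strand 2? no. Count so far: 1
Gen 3: crossing 4x3. Involves strand 2? no. Count so far: 1
Gen 4: crossing 1x3. Involves strand 2? no. Count so far: 1
Gen 5: crossing 3x1. Involves strand 2? no. Count so far: 1
Gen 6: crossing 2x1. Involves strand 2? yes. Count so far: 2
Gen 7: crossing 2x3. Involves strand 2? yes. Count so far: 3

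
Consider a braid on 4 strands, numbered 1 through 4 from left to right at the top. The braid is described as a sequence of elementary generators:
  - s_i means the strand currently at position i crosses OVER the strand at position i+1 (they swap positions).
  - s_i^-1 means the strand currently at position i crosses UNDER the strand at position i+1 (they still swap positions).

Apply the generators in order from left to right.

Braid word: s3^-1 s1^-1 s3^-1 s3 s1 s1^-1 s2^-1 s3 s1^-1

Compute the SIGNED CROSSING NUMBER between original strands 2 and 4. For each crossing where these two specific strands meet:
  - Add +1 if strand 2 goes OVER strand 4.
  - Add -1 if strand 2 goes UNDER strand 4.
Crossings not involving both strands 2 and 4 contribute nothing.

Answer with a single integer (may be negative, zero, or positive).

Answer: -1

Derivation:
Gen 1: crossing 3x4. Both 2&4? no. Sum: 0
Gen 2: crossing 1x2. Both 2&4? no. Sum: 0
Gen 3: crossing 4x3. Both 2&4? no. Sum: 0
Gen 4: crossing 3x4. Both 2&4? no. Sum: 0
Gen 5: crossing 2x1. Both 2&4? no. Sum: 0
Gen 6: crossing 1x2. Both 2&4? no. Sum: 0
Gen 7: crossing 1x4. Both 2&4? no. Sum: 0
Gen 8: crossing 1x3. Both 2&4? no. Sum: 0
Gen 9: 2 under 4. Both 2&4? yes. Contrib: -1. Sum: -1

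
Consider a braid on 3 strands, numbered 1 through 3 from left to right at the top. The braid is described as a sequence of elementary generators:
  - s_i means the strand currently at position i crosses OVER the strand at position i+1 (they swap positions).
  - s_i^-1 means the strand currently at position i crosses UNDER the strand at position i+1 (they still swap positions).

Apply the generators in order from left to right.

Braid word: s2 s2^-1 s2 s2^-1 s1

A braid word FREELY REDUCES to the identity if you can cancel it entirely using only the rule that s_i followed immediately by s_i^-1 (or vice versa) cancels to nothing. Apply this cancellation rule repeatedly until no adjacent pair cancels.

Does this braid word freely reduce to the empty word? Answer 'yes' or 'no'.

Gen 1 (s2): push. Stack: [s2]
Gen 2 (s2^-1): cancels prior s2. Stack: []
Gen 3 (s2): push. Stack: [s2]
Gen 4 (s2^-1): cancels prior s2. Stack: []
Gen 5 (s1): push. Stack: [s1]
Reduced word: s1

Answer: no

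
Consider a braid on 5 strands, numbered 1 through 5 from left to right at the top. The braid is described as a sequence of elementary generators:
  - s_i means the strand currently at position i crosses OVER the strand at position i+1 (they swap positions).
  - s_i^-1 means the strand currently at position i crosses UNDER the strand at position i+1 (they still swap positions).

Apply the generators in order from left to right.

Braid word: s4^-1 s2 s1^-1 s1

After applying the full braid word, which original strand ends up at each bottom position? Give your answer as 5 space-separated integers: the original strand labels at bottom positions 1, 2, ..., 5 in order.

Gen 1 (s4^-1): strand 4 crosses under strand 5. Perm now: [1 2 3 5 4]
Gen 2 (s2): strand 2 crosses over strand 3. Perm now: [1 3 2 5 4]
Gen 3 (s1^-1): strand 1 crosses under strand 3. Perm now: [3 1 2 5 4]
Gen 4 (s1): strand 3 crosses over strand 1. Perm now: [1 3 2 5 4]

Answer: 1 3 2 5 4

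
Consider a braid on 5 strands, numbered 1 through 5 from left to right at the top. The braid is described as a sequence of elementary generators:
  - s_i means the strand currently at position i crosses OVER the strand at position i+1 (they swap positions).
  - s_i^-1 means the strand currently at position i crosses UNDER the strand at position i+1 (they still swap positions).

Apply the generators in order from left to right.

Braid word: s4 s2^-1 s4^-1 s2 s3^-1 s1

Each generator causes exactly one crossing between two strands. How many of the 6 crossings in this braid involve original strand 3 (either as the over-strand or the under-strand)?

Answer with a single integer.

Gen 1: crossing 4x5. Involves strand 3? no. Count so far: 0
Gen 2: crossing 2x3. Involves strand 3? yes. Count so far: 1
Gen 3: crossing 5x4. Involves strand 3? no. Count so far: 1
Gen 4: crossing 3x2. Involves strand 3? yes. Count so far: 2
Gen 5: crossing 3x4. Involves strand 3? yes. Count so far: 3
Gen 6: crossing 1x2. Involves strand 3? no. Count so far: 3

Answer: 3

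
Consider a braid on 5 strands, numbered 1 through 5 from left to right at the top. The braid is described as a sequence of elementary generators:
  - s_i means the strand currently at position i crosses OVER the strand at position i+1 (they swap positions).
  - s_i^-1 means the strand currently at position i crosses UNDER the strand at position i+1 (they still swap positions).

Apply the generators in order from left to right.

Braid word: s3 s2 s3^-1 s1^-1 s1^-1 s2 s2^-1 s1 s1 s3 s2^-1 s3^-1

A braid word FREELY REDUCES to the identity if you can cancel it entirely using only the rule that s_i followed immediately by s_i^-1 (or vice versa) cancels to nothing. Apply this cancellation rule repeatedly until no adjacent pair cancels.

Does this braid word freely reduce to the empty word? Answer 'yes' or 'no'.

Gen 1 (s3): push. Stack: [s3]
Gen 2 (s2): push. Stack: [s3 s2]
Gen 3 (s3^-1): push. Stack: [s3 s2 s3^-1]
Gen 4 (s1^-1): push. Stack: [s3 s2 s3^-1 s1^-1]
Gen 5 (s1^-1): push. Stack: [s3 s2 s3^-1 s1^-1 s1^-1]
Gen 6 (s2): push. Stack: [s3 s2 s3^-1 s1^-1 s1^-1 s2]
Gen 7 (s2^-1): cancels prior s2. Stack: [s3 s2 s3^-1 s1^-1 s1^-1]
Gen 8 (s1): cancels prior s1^-1. Stack: [s3 s2 s3^-1 s1^-1]
Gen 9 (s1): cancels prior s1^-1. Stack: [s3 s2 s3^-1]
Gen 10 (s3): cancels prior s3^-1. Stack: [s3 s2]
Gen 11 (s2^-1): cancels prior s2. Stack: [s3]
Gen 12 (s3^-1): cancels prior s3. Stack: []
Reduced word: (empty)

Answer: yes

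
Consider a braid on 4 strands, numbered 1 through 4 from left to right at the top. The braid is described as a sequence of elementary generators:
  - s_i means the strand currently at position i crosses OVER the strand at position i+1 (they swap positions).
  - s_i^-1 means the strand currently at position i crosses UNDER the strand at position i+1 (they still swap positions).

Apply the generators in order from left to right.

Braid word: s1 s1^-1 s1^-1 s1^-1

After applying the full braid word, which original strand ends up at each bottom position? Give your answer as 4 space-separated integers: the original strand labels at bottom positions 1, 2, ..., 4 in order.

Gen 1 (s1): strand 1 crosses over strand 2. Perm now: [2 1 3 4]
Gen 2 (s1^-1): strand 2 crosses under strand 1. Perm now: [1 2 3 4]
Gen 3 (s1^-1): strand 1 crosses under strand 2. Perm now: [2 1 3 4]
Gen 4 (s1^-1): strand 2 crosses under strand 1. Perm now: [1 2 3 4]

Answer: 1 2 3 4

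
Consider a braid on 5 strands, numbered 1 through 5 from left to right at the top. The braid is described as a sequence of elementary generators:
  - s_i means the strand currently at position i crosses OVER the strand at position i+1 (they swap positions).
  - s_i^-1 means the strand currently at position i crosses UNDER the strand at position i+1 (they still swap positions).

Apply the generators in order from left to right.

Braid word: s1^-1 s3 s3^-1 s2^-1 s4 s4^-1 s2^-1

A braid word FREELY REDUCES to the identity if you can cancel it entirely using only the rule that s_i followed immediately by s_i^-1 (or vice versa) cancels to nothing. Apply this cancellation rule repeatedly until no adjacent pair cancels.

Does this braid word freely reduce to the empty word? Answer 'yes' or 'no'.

Gen 1 (s1^-1): push. Stack: [s1^-1]
Gen 2 (s3): push. Stack: [s1^-1 s3]
Gen 3 (s3^-1): cancels prior s3. Stack: [s1^-1]
Gen 4 (s2^-1): push. Stack: [s1^-1 s2^-1]
Gen 5 (s4): push. Stack: [s1^-1 s2^-1 s4]
Gen 6 (s4^-1): cancels prior s4. Stack: [s1^-1 s2^-1]
Gen 7 (s2^-1): push. Stack: [s1^-1 s2^-1 s2^-1]
Reduced word: s1^-1 s2^-1 s2^-1

Answer: no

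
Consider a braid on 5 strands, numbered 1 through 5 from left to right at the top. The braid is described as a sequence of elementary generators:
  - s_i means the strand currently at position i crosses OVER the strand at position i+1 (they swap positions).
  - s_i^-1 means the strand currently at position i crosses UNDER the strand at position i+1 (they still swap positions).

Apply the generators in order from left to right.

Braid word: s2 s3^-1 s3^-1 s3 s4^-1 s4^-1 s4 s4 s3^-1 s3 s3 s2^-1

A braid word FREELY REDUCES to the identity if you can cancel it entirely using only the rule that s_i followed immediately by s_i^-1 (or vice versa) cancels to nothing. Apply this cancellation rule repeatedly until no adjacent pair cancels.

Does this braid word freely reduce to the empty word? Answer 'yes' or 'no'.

Answer: yes

Derivation:
Gen 1 (s2): push. Stack: [s2]
Gen 2 (s3^-1): push. Stack: [s2 s3^-1]
Gen 3 (s3^-1): push. Stack: [s2 s3^-1 s3^-1]
Gen 4 (s3): cancels prior s3^-1. Stack: [s2 s3^-1]
Gen 5 (s4^-1): push. Stack: [s2 s3^-1 s4^-1]
Gen 6 (s4^-1): push. Stack: [s2 s3^-1 s4^-1 s4^-1]
Gen 7 (s4): cancels prior s4^-1. Stack: [s2 s3^-1 s4^-1]
Gen 8 (s4): cancels prior s4^-1. Stack: [s2 s3^-1]
Gen 9 (s3^-1): push. Stack: [s2 s3^-1 s3^-1]
Gen 10 (s3): cancels prior s3^-1. Stack: [s2 s3^-1]
Gen 11 (s3): cancels prior s3^-1. Stack: [s2]
Gen 12 (s2^-1): cancels prior s2. Stack: []
Reduced word: (empty)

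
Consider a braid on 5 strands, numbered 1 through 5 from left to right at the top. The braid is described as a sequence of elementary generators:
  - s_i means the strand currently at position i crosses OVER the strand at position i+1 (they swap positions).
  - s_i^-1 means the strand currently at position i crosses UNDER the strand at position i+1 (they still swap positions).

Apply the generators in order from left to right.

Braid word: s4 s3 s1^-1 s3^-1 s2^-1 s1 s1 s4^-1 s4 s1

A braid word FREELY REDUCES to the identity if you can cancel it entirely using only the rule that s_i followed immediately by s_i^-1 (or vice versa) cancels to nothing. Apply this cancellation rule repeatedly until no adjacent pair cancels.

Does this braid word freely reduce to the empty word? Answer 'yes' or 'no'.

Answer: no

Derivation:
Gen 1 (s4): push. Stack: [s4]
Gen 2 (s3): push. Stack: [s4 s3]
Gen 3 (s1^-1): push. Stack: [s4 s3 s1^-1]
Gen 4 (s3^-1): push. Stack: [s4 s3 s1^-1 s3^-1]
Gen 5 (s2^-1): push. Stack: [s4 s3 s1^-1 s3^-1 s2^-1]
Gen 6 (s1): push. Stack: [s4 s3 s1^-1 s3^-1 s2^-1 s1]
Gen 7 (s1): push. Stack: [s4 s3 s1^-1 s3^-1 s2^-1 s1 s1]
Gen 8 (s4^-1): push. Stack: [s4 s3 s1^-1 s3^-1 s2^-1 s1 s1 s4^-1]
Gen 9 (s4): cancels prior s4^-1. Stack: [s4 s3 s1^-1 s3^-1 s2^-1 s1 s1]
Gen 10 (s1): push. Stack: [s4 s3 s1^-1 s3^-1 s2^-1 s1 s1 s1]
Reduced word: s4 s3 s1^-1 s3^-1 s2^-1 s1 s1 s1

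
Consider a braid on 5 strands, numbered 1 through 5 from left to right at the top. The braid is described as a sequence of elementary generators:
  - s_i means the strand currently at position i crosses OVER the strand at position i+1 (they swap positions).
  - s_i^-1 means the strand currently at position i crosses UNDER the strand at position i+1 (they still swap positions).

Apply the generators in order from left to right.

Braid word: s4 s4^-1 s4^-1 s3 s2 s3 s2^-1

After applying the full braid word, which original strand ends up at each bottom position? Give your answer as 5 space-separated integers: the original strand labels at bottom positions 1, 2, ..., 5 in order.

Gen 1 (s4): strand 4 crosses over strand 5. Perm now: [1 2 3 5 4]
Gen 2 (s4^-1): strand 5 crosses under strand 4. Perm now: [1 2 3 4 5]
Gen 3 (s4^-1): strand 4 crosses under strand 5. Perm now: [1 2 3 5 4]
Gen 4 (s3): strand 3 crosses over strand 5. Perm now: [1 2 5 3 4]
Gen 5 (s2): strand 2 crosses over strand 5. Perm now: [1 5 2 3 4]
Gen 6 (s3): strand 2 crosses over strand 3. Perm now: [1 5 3 2 4]
Gen 7 (s2^-1): strand 5 crosses under strand 3. Perm now: [1 3 5 2 4]

Answer: 1 3 5 2 4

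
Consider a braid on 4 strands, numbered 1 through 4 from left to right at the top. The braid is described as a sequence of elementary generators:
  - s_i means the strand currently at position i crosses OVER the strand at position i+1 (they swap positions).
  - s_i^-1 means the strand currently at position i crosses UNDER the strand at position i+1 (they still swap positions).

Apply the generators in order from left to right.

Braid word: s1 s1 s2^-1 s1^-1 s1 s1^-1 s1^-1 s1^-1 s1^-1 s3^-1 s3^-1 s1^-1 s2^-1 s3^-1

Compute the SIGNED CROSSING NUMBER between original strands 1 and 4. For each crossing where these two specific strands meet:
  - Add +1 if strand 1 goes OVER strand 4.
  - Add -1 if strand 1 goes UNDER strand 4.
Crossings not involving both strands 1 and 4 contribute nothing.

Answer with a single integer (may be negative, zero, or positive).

Gen 1: crossing 1x2. Both 1&4? no. Sum: 0
Gen 2: crossing 2x1. Both 1&4? no. Sum: 0
Gen 3: crossing 2x3. Both 1&4? no. Sum: 0
Gen 4: crossing 1x3. Both 1&4? no. Sum: 0
Gen 5: crossing 3x1. Both 1&4? no. Sum: 0
Gen 6: crossing 1x3. Both 1&4? no. Sum: 0
Gen 7: crossing 3x1. Both 1&4? no. Sum: 0
Gen 8: crossing 1x3. Both 1&4? no. Sum: 0
Gen 9: crossing 3x1. Both 1&4? no. Sum: 0
Gen 10: crossing 2x4. Both 1&4? no. Sum: 0
Gen 11: crossing 4x2. Both 1&4? no. Sum: 0
Gen 12: crossing 1x3. Both 1&4? no. Sum: 0
Gen 13: crossing 1x2. Both 1&4? no. Sum: 0
Gen 14: 1 under 4. Both 1&4? yes. Contrib: -1. Sum: -1

Answer: -1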